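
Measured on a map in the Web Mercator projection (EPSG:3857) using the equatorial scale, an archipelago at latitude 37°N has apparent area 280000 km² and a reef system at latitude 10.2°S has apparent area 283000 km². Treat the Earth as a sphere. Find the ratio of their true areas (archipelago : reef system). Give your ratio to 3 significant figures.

0.651

Mercator's areal exaggeration is sec²φ; hence true area = (apparent area) · cos²φ.
True area of archipelago: 280000 × cos²(37°) = 280000 × 0.6378 = 178600 km².
True area of reef system: 283000 × cos²(10.2°) = 283000 × 0.9686 = 274100 km².
Ratio = 178600 / 274100 ≈ 0.651.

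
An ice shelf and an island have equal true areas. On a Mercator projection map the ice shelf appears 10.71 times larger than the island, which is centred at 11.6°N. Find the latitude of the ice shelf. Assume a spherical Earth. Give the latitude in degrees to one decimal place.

72.6°

On Mercator, (apparent₁)/(apparent₂) = sec²φ₁ / sec²φ₂ when true areas are equal.
cos²φ₂ / cos²φ₁ = 10.71  ⇒  cos φ₁ = cos 11.6° / √10.71 = 0.9796/3.273 = 0.2993.
φ₁ = arccos(0.2993) ≈ 72.6°.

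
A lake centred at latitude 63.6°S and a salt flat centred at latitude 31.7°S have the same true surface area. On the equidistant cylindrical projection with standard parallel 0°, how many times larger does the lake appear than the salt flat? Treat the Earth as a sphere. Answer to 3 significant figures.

For the equirectangular projection with φ₀ = 0 (plate carrée), h = 1 along meridians and k = sec φ along parallels.
Areal scale at 63.6°: h·k = 1.000 × 2.249 = 2.249.
Areal scale at 31.7°: h·k = 1.000 × 1.175 = 1.175.
Ratio = 2.249/1.175 ≈ 1.91.

1.91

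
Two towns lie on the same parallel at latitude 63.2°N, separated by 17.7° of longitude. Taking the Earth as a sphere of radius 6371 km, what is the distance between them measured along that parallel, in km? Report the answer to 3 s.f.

887 km

Arc length along a parallel = R cos φ · Δλ (with Δλ in radians).
= 6371 × cos 63.2° × (17.7° × π/180) = 6371 × 0.4509 × 0.3089 ≈ 887 km.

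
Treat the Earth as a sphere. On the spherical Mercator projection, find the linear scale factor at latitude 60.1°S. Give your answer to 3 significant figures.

For Mercator, h = k = sec φ (a conformal cylindrical projection has a single point scale, 1/cos φ).
k = 1/cos 60.1° = 1/0.4985 = 2.006.

2.01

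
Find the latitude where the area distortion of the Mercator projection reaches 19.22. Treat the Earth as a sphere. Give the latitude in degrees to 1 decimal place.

76.8°

Mercator areal scale is sec²φ.
sec²φ = 19.22  ⇒  cos²φ = 0.05203  ⇒  cos φ = 0.2281.
φ = arccos(0.2281) ≈ 76.8°.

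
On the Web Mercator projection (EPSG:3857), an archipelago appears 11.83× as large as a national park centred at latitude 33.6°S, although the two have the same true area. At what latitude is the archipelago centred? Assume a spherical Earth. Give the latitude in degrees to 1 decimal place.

Mercator areal scale is sec²φ, so apparent-area ratio = sec²φ₁ / sec²φ₂ = cos²φ₂ / cos²φ₁.
cos²φ₂ / cos²φ₁ = 11.83  ⇒  cos φ₁ = cos 33.6° / √11.83 = 0.8329/3.439 = 0.2422.
φ₁ = arccos(0.2422) ≈ 76.0°.

76.0°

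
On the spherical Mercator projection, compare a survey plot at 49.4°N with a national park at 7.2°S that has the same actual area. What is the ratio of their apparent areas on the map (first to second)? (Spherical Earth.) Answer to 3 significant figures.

Mercator is conformal with k = sec φ, so areal scale = k² = sec²φ.
At 49.4°: sec²(49.4°) = 1/0.6508² = 2.361.
At 7.2°: sec²(7.2°) = 1/0.9921² = 1.016.
Ratio = 2.361/1.016 = cos²(7.2°)/cos²(49.4°) ≈ 2.32.

2.32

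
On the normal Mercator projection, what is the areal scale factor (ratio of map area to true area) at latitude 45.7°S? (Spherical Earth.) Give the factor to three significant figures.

2.05

Mercator is conformal, so the point scale is isotropic: h = k = sec φ = 1/cos φ.
Areal scale = k² = sec²φ = 1/cos²(45.7°) = 1/0.6984² = 2.050.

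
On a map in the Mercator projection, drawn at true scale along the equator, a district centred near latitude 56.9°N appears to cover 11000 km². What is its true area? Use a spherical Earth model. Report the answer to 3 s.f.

The Mercator projection is conformal; its linear scale factor is the same in every direction and equals sec φ = 1/cos φ.
Areal scale = k² = sec²φ = 1/cos²(56.9°) = 1/0.5461² = 3.353.
True area = apparent / (areal scale) = 11000 / 3.353 ≈ 3280 km².

3280 km²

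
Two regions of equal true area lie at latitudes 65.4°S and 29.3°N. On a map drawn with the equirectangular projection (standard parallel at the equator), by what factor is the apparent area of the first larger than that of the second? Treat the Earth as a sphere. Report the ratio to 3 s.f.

For the equirectangular projection with φ₀ = 0 (plate carrée), h = 1 along meridians and k = sec φ along parallels.
Areal scale at 65.4°: h·k = 1.000 × 2.402 = 2.402.
Areal scale at 29.3°: h·k = 1.000 × 1.147 = 1.147.
Ratio = 2.402/1.147 ≈ 2.09.

2.09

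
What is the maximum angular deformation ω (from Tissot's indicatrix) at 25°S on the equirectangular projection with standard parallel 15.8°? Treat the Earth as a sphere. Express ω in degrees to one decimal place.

In the equirectangular projection with standard parallel φ₀ = 15.8° (x = Rλ cos φ₀, y = Rφ), meridians are true-scale (h = 1) and the parallel scale is k = cos φ₀ / cos φ.
At 25°: h = 1.000, k = 1.062; principal scales a = 1.062, b = 1.000.
sin(ω/2) = (a − b)/(a + b) = 0.06169/2.062 = 0.02992, so ω = 2 arcsin(0.02992) ≈ 3.4°.

3.4°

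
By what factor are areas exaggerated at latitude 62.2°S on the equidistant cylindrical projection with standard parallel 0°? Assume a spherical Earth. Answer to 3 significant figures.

Plate carrée maps x = Rλ, y = Rφ. The meridian scale is h = 1 and the parallel scale is k = 1/cos φ = sec φ.
Areal scale = h·k = 1 × sec φ; at 62.2°, h = 1.000, k = 2.144, so h·k = 2.144.

2.14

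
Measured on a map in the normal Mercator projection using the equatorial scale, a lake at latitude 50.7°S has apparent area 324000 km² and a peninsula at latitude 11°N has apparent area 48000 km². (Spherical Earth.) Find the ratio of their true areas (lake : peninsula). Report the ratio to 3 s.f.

2.81

Since Mercator area scale is 1/cos²φ, the true area equals the apparent area multiplied by cos²φ.
True area of lake: 324000 × cos²(50.7°) = 324000 × 0.4012 = 130000 km².
True area of peninsula: 48000 × cos²(11°) = 48000 × 0.9636 = 46250 km².
Ratio = 130000 / 46250 ≈ 2.81.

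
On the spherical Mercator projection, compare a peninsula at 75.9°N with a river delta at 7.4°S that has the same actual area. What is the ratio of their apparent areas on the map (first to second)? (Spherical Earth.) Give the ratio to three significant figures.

Mercator is conformal with k = sec φ, so areal scale = k² = sec²φ.
At 75.9°: sec²(75.9°) = 1/0.2436² = 16.85.
At 7.4°: sec²(7.4°) = 1/0.9917² = 1.017.
Ratio = 16.85/1.017 = cos²(7.4°)/cos²(75.9°) ≈ 16.6.

16.6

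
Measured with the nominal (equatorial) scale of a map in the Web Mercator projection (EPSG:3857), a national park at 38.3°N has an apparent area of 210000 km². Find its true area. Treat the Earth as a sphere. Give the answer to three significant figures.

129000 km²

Mercator is conformal, so the point scale is isotropic: h = k = sec φ = 1/cos φ.
Areal scale = k² = sec²φ = 1/cos²(38.3°) = 1/0.7848² = 1.624.
True area = apparent / (areal scale) = 210000 / 1.624 ≈ 129000 km².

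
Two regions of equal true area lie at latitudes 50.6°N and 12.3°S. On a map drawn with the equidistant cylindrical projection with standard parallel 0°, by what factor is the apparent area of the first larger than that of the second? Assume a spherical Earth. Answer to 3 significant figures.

1.54

In the plate carrée (x = Rλ, y = Rφ), meridians are true-scale (h = 1) and parallels are stretched by k = sec φ.
Areal scale at 50.6°: h·k = 1.000 × 1.575 = 1.575.
Areal scale at 12.3°: h·k = 1.000 × 1.023 = 1.023.
Ratio = 1.575/1.023 ≈ 1.54.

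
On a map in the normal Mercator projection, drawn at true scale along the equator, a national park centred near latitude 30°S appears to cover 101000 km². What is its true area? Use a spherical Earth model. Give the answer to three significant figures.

75800 km²

The Mercator projection is conformal; its linear scale factor is the same in every direction and equals sec φ = 1/cos φ.
Areal scale = k² = sec²φ = 1/cos²(30°) = 1/0.8660² = 1.333.
True area = apparent / (areal scale) = 101000 / 1.333 ≈ 75800 km².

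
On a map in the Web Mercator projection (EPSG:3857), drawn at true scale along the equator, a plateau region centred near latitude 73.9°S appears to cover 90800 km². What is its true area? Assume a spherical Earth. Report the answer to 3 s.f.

6980 km²

Mercator is conformal, so the point scale is isotropic: h = k = sec φ = 1/cos φ.
Areal scale = k² = sec²φ = 1/cos²(73.9°) = 1/0.2773² = 13.00.
True area = apparent / (areal scale) = 90800 / 13.00 ≈ 6980 km².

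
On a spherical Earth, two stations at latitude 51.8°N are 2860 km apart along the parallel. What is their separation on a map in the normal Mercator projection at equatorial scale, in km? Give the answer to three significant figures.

For Mercator, h = k = sec φ (a conformal cylindrical projection has a single point scale, 1/cos φ).
Along the parallel, k = sec 51.8° = 1/0.6184 = 1.617.
Map distance = 2860 × 1.617 ≈ 4620 km.

4620 km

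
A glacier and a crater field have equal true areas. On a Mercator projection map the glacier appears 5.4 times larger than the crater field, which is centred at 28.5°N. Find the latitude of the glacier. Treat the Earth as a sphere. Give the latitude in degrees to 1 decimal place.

67.8°

Mercator areal scale is sec²φ, so apparent-area ratio = sec²φ₁ / sec²φ₂ = cos²φ₂ / cos²φ₁.
cos²φ₂ / cos²φ₁ = 5.4  ⇒  cos φ₁ = cos 28.5° / √5.4 = 0.8788/2.324 = 0.3782.
φ₁ = arccos(0.3782) ≈ 67.8°.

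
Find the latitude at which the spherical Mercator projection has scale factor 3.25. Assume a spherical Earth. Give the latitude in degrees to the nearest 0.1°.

72.1°

Mercator scale is k = sec φ = 1/cos φ.
1/cos φ = 3.25  ⇒  cos φ = 0.3077  ⇒  φ = arccos(0.3077) ≈ 72.1°.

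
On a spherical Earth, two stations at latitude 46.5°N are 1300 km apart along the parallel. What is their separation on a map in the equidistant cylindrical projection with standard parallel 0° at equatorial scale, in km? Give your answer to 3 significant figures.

For the equirectangular projection with φ₀ = 0 (plate carrée), h = 1 along meridians and k = sec φ along parallels.
Along the parallel, k = sec 46.5° = 1/0.6884 = 1.453.
Map distance = 1300 × 1.453 ≈ 1890 km.

1890 km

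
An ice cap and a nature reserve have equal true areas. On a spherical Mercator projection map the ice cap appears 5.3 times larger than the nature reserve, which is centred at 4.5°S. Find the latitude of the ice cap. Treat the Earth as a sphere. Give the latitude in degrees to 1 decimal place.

Mercator areal scale is sec²φ, so apparent-area ratio = sec²φ₁ / sec²φ₂ = cos²φ₂ / cos²φ₁.
cos²φ₂ / cos²φ₁ = 5.3  ⇒  cos φ₁ = cos 4.5° / √5.3 = 0.9969/2.302 = 0.4330.
φ₁ = arccos(0.4330) ≈ 64.3°.

64.3°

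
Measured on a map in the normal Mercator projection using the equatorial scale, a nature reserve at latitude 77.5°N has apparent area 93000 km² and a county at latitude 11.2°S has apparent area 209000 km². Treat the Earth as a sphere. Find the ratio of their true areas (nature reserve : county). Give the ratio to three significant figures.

0.0217

Since Mercator area scale is 1/cos²φ, the true area equals the apparent area multiplied by cos²φ.
True area of nature reserve: 93000 × cos²(77.5°) = 93000 × 0.04685 = 4357 km².
True area of county: 209000 × cos²(11.2°) = 209000 × 0.9623 = 201100 km².
Ratio = 4357 / 201100 ≈ 0.0217.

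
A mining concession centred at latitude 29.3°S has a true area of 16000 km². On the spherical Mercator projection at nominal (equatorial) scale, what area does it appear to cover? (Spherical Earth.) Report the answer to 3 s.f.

21000 km²

Mercator is conformal, so the point scale is isotropic: h = k = sec φ = 1/cos φ.
Areal scale = k² = sec²φ = 1/cos²(29.3°) = 1/0.8721² = 1.315.
Apparent area = 16000 × 1.315 ≈ 21000 km².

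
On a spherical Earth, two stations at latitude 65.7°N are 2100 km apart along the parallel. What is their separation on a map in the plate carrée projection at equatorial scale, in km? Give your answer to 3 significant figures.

Plate carrée maps x = Rλ, y = Rφ. The meridian scale is h = 1 and the parallel scale is k = 1/cos φ = sec φ.
Along the parallel, k = sec 65.7° = 1/0.4115 = 2.430.
Map distance = 2100 × 2.430 ≈ 5100 km.

5100 km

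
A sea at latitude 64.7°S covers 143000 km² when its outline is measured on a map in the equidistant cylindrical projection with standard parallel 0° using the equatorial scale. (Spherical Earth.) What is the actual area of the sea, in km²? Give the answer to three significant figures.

61100 km²

For the equirectangular projection with φ₀ = 0 (plate carrée), h = 1 along meridians and k = sec φ along parallels.
Areal scale = h·k = 1 × sec φ; at 64.7°, h = 1.000, k = 2.340, so h·k = 2.340.
True area = apparent / (areal scale) = 143000 / 2.340 ≈ 61100 km².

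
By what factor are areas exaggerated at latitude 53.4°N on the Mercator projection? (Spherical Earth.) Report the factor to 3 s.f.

Mercator is conformal, so the point scale is isotropic: h = k = sec φ = 1/cos φ.
Areal scale = k² = sec²φ = 1/cos²(53.4°) = 1/0.5962² = 2.813.

2.81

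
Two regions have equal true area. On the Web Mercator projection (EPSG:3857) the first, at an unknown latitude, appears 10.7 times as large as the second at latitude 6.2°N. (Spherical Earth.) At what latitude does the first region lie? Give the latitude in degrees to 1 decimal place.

Mercator areal scale is sec²φ, so apparent-area ratio = sec²φ₁ / sec²φ₂ = cos²φ₂ / cos²φ₁.
cos²φ₂ / cos²φ₁ = 10.7  ⇒  cos φ₁ = cos 6.2° / √10.7 = 0.9942/3.271 = 0.3039.
φ₁ = arccos(0.3039) ≈ 72.3°.

72.3°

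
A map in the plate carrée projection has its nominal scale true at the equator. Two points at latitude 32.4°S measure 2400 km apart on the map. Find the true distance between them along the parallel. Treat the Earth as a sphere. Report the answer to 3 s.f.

In the plate carrée (x = Rλ, y = Rφ), meridians are true-scale (h = 1) and parallels are stretched by k = sec φ.
Along the parallel at 32.4°, map distances are exaggerated by k = sec 32.4° = 1.184.
True distance = 2400 / 1.184 = 2400 × cos 32.4° ≈ 2030 km.

2030 km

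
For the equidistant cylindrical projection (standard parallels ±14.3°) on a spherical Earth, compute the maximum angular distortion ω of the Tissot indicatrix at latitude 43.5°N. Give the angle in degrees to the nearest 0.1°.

16.5°

With standard parallel φ₀ = 14.3°, the equirectangular projection gives x = Rλ cos φ₀, y = Rφ, so h = 1 and k = cos 14.3° / cos φ.
At 43.5°: h = 1.000, k = 1.336; principal scales a = 1.336, b = 1.000.
sin(ω/2) = (a − b)/(a + b) = 0.3359/2.336 = 0.1438, so ω = 2 arcsin(0.1438) ≈ 16.5°.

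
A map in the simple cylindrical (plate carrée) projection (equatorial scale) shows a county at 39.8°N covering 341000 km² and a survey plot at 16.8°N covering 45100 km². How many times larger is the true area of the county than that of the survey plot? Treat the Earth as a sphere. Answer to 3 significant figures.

6.07

Plate carrée has h = 1 and k = sec φ, giving areal scale sec φ; true area = (apparent area) · cos φ.
True area of county: 341000 × cos(39.8°) = 341000 × 0.7683 = 262000 km².
True area of survey plot: 45100 × cos(16.8°) = 45100 × 0.9573 = 43180 km².
Ratio = 262000 / 43180 ≈ 6.07.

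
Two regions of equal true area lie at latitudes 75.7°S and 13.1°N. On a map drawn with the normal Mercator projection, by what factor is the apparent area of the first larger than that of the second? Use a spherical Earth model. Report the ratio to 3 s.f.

15.5

Mercator is conformal with k = sec φ, so areal scale = k² = sec²φ.
At 75.7°: sec²(75.7°) = 1/0.2470² = 16.39.
At 13.1°: sec²(13.1°) = 1/0.9740² = 1.054.
Ratio = 16.39/1.054 = cos²(13.1°)/cos²(75.7°) ≈ 15.5.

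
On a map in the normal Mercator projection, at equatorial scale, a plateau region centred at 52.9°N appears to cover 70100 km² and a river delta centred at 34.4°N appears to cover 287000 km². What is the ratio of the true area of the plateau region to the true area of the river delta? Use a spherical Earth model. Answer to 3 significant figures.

Mercator's areal exaggeration is sec²φ; hence true area = (apparent area) · cos²φ.
True area of plateau region: 70100 × cos²(52.9°) = 70100 × 0.3639 = 25510 km².
True area of river delta: 287000 × cos²(34.4°) = 287000 × 0.6808 = 195400 km².
Ratio = 25510 / 195400 ≈ 0.131.

0.131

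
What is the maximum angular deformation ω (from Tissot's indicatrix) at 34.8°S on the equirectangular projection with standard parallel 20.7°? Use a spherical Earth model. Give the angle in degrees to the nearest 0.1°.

The equidistant cylindrical projection with φ₀ = 20.7° has h = 1 (meridians true) and k = cos φ₀ / cos φ along parallels.
At 34.8°: h = 1.000, k = 1.139; principal scales a = 1.139, b = 1.000.
sin(ω/2) = (a − b)/(a + b) = 0.1392/2.139 = 0.06507, so ω = 2 arcsin(0.06507) ≈ 7.5°.

7.5°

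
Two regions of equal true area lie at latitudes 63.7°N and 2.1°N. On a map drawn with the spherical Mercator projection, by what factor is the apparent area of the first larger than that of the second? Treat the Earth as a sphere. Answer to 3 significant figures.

5.09

Mercator is conformal with k = sec φ, so areal scale = k² = sec²φ.
At 63.7°: sec²(63.7°) = 1/0.4431² = 5.094.
At 2.1°: sec²(2.1°) = 1/0.9993² = 1.001.
Ratio = 5.094/1.001 = cos²(2.1°)/cos²(63.7°) ≈ 5.09.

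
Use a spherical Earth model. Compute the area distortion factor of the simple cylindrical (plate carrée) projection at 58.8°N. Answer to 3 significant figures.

For the equirectangular projection with φ₀ = 0 (plate carrée), h = 1 along meridians and k = sec φ along parallels.
Areal scale = h·k = 1 × sec φ; at 58.8°, h = 1.000, k = 1.930, so h·k = 1.930.

1.93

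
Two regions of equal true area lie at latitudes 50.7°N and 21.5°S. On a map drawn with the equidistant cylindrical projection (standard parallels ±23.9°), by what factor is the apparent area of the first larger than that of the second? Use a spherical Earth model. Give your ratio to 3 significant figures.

1.47

With standard parallel φ₀ = 23.9°, the equirectangular projection gives x = Rλ cos φ₀, y = Rφ, so h = 1 and k = cos 23.9° / cos φ.
Areal scale at 50.7°: h·k = 1.000 × 1.443 = 1.443.
Areal scale at 21.5°: h·k = 1.000 × 0.9826 = 0.9826.
Ratio = 1.443/0.9826 ≈ 1.47.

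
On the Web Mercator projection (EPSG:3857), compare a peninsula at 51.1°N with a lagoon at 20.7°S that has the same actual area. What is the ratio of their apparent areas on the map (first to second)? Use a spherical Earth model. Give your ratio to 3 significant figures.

2.22

Mercator is conformal with k = sec φ, so areal scale = k² = sec²φ.
At 51.1°: sec²(51.1°) = 1/0.6280² = 2.536.
At 20.7°: sec²(20.7°) = 1/0.9354² = 1.143.
Ratio = 2.536/1.143 = cos²(20.7°)/cos²(51.1°) ≈ 2.22.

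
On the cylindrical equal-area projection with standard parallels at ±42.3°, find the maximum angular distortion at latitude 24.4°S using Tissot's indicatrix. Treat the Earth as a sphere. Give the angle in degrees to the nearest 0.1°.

A cylindrical equal-area projection with standard parallel φ₀ has meridian scale h = cos φ / cos φ₀ and parallel scale k = cos φ₀ / cos φ (so areas are preserved, h·k = 1).
At 24.4°: h = 1.231, k = 0.8122; principal scales a = 1.231, b = 0.8122.
sin(ω/2) = (a − b)/(a + b) = 0.4191/2.043 = 0.2051, so ω = 2 arcsin(0.2051) ≈ 23.7°.

23.7°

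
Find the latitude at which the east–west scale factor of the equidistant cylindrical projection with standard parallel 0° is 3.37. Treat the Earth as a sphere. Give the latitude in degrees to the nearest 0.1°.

Plate carrée: h = 1, k = sec φ along parallels.
sec φ = 3.37  ⇒  cos φ = 0.2967  ⇒  φ ≈ 72.7°.

72.7°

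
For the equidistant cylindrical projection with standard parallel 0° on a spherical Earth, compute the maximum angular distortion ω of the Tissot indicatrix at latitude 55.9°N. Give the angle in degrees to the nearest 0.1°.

Plate carrée maps x = Rλ, y = Rφ. The meridian scale is h = 1 and the parallel scale is k = 1/cos φ = sec φ.
At 55.9°: h = 1.000, k = 1.784; principal scales a = 1.784, b = 1.000.
sin(ω/2) = (a − b)/(a + b) = 0.7837/2.784 = 0.2815, so ω = 2 arcsin(0.2815) ≈ 32.7°.

32.7°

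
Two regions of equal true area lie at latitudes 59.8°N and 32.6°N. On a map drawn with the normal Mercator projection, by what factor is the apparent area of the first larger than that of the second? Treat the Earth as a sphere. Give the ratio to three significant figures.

2.80

Mercator areal scale is sec²φ.
At 59.8°: sec²(59.8°) = 1/0.5030² = 3.952.
At 32.6°: sec²(32.6°) = 1/0.8425² = 1.409.
Ratio = 3.952/1.409 = cos²(32.6°)/cos²(59.8°) ≈ 2.80.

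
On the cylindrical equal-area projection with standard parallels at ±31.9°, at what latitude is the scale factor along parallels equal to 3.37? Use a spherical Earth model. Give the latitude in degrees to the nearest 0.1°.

75.4°

Cylindrical equal-area (φ₀ = 31.9°): h = cos φ / cos 31.9° along meridians, k = cos 31.9° / cos φ along parallels; h·k = 1.
k = cos φ₀ / cos φ = 3.37  ⇒  cos φ = cos 31.9° / 3.37 = 0.2519.
φ = arccos(0.2519) ≈ 75.4°.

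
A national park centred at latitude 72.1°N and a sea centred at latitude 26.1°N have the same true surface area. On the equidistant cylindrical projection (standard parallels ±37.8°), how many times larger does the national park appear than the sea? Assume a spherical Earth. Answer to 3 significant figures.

2.92

In the equirectangular projection with standard parallel φ₀ = 37.8° (x = Rλ cos φ₀, y = Rφ), meridians are true-scale (h = 1) and the parallel scale is k = cos φ₀ / cos φ.
Areal scale at 72.1°: h·k = 1.000 × 2.571 = 2.571.
Areal scale at 26.1°: h·k = 1.000 × 0.8799 = 0.8799.
Ratio = 2.571/0.8799 ≈ 2.92.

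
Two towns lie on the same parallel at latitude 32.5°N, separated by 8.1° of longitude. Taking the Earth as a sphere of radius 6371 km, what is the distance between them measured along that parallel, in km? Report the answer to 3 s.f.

760 km

Arc length along a parallel = R cos φ · Δλ (with Δλ in radians).
= 6371 × cos 32.5° × (8.1° × π/180) = 6371 × 0.8434 × 0.1414 ≈ 760 km.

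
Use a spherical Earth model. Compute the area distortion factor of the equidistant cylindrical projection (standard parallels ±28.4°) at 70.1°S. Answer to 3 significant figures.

With standard parallel φ₀ = 28.4°, the equirectangular projection gives x = Rλ cos φ₀, y = Rφ, so h = 1 and k = cos 28.4° / cos φ.
Areal scale = h·k = 1 × cos φ₀ / cos φ; at 70.1°, h = 1.000, k = 2.584, so h·k = 2.584.

2.58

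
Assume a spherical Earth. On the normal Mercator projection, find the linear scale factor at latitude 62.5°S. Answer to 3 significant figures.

For Mercator, h = k = sec φ (a conformal cylindrical projection has a single point scale, 1/cos φ).
k = 1/cos 62.5° = 1/0.4617 = 2.166.

2.17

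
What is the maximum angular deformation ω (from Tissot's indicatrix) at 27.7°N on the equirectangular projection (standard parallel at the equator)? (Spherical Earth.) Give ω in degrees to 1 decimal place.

For the equirectangular projection with φ₀ = 0 (plate carrée), h = 1 along meridians and k = sec φ along parallels.
At 27.7°: h = 1.000, k = 1.129; principal scales a = 1.129, b = 1.000.
sin(ω/2) = (a − b)/(a + b) = 0.1294/2.129 = 0.06079, so ω = 2 arcsin(0.06079) ≈ 7.0°.

7.0°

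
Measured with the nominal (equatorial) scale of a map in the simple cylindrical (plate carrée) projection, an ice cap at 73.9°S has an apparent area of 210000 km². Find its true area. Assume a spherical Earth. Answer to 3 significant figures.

For the equirectangular projection with φ₀ = 0 (plate carrée), h = 1 along meridians and k = sec φ along parallels.
Areal scale = h·k = 1 × sec φ; at 73.9°, h = 1.000, k = 3.606, so h·k = 3.606.
True area = apparent / (areal scale) = 210000 / 3.606 ≈ 58200 km².

58200 km²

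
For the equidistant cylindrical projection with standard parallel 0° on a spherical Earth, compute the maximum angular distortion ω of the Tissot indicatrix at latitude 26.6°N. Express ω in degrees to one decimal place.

6.4°

For the equirectangular projection with φ₀ = 0 (plate carrée), h = 1 along meridians and k = sec φ along parallels.
At 26.6°: h = 1.000, k = 1.118; principal scales a = 1.118, b = 1.000.
sin(ω/2) = (a − b)/(a + b) = 0.1184/2.118 = 0.05588, so ω = 2 arcsin(0.05588) ≈ 6.4°.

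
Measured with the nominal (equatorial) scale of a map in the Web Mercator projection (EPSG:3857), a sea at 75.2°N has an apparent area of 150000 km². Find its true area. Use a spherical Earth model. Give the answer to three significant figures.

For Mercator, h = k = sec φ (a conformal cylindrical projection has a single point scale, 1/cos φ).
Areal scale = k² = sec²φ = 1/cos²(75.2°) = 1/0.2554² = 15.33.
True area = apparent / (areal scale) = 150000 / 15.33 ≈ 9790 km².

9790 km²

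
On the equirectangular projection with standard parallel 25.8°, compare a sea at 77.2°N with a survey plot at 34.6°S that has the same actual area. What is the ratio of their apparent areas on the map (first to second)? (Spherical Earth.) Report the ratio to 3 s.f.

With standard parallel φ₀ = 25.8°, the equirectangular projection gives x = Rλ cos φ₀, y = Rφ, so h = 1 and k = cos 25.8° / cos φ.
Areal scale at 77.2°: h·k = 1.000 × 4.064 = 4.064.
Areal scale at 34.6°: h·k = 1.000 × 1.094 = 1.094.
Ratio = 4.064/1.094 ≈ 3.72.

3.72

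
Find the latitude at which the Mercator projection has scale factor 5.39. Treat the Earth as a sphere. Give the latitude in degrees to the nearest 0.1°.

79.3°

Mercator scale is k = sec φ = 1/cos φ.
1/cos φ = 5.39  ⇒  cos φ = 0.1855  ⇒  φ = arccos(0.1855) ≈ 79.3°.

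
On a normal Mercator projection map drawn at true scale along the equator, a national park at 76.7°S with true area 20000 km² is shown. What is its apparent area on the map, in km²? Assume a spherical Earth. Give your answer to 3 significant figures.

378000 km²

The Mercator projection is conformal; its linear scale factor is the same in every direction and equals sec φ = 1/cos φ.
Areal scale = k² = sec²φ = 1/cos²(76.7°) = 1/0.2300² = 18.90.
Apparent area = 20000 × 18.90 ≈ 378000 km².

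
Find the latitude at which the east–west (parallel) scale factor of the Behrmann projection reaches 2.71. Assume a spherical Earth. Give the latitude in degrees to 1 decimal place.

The Behrmann projection is cylindrical equal-area with φ₀ = 30°. A cylindrical equal-area projection with standard parallel φ₀ has meridian scale h = cos φ / cos φ₀ and parallel scale k = cos φ₀ / cos φ (so areas are preserved, h·k = 1).
k = cos φ₀ / cos φ = 2.71  ⇒  cos φ = cos 30° / 2.71 = 0.3196.
φ = arccos(0.3196) ≈ 71.4°.

71.4°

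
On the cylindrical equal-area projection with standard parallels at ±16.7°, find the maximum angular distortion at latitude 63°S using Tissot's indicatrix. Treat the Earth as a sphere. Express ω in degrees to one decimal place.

A cylindrical equal-area projection with standard parallel φ₀ has meridian scale h = cos φ / cos φ₀ and parallel scale k = cos φ₀ / cos φ (so areas are preserved, h·k = 1).
At 63°: h = 0.4740, k = 2.110; principal scales a = 2.110, b = 0.4740.
sin(ω/2) = (a − b)/(a + b) = 1.636/2.584 = 0.6331, so ω = 2 arcsin(0.6331) ≈ 78.6°.

78.6°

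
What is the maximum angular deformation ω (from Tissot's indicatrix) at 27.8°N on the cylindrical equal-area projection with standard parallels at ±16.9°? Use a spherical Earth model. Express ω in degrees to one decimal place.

A cylindrical equal-area projection with standard parallel φ₀ has meridian scale h = cos φ / cos φ₀ and parallel scale k = cos φ₀ / cos φ (so areas are preserved, h·k = 1).
At 27.8°: h = 0.9245, k = 1.082; principal scales a = 1.082, b = 0.9245.
sin(ω/2) = (a − b)/(a + b) = 0.1572/2.006 = 0.07833, so ω = 2 arcsin(0.07833) ≈ 9.0°.

9.0°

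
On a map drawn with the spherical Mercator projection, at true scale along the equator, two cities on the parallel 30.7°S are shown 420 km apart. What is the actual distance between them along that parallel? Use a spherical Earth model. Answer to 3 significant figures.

361 km

For Mercator, h = k = sec φ (a conformal cylindrical projection has a single point scale, 1/cos φ).
Along the parallel at 30.7°, map distances are exaggerated by k = sec 30.7° = 1.163.
True distance = 420 / 1.163 = 420 × cos 30.7° ≈ 361 km.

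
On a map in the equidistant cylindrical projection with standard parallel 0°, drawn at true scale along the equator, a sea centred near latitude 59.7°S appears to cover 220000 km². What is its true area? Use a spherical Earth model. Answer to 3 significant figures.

Plate carrée maps x = Rλ, y = Rφ. The meridian scale is h = 1 and the parallel scale is k = 1/cos φ = sec φ.
Areal scale = h·k = 1 × sec φ; at 59.7°, h = 1.000, k = 1.982, so h·k = 1.982.
True area = apparent / (areal scale) = 220000 / 1.982 ≈ 111000 km².

111000 km²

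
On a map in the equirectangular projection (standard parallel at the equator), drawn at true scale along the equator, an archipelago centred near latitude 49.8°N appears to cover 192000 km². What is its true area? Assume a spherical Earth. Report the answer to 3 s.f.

For the equirectangular projection with φ₀ = 0 (plate carrée), h = 1 along meridians and k = sec φ along parallels.
Areal scale = h·k = 1 × sec φ; at 49.8°, h = 1.000, k = 1.549, so h·k = 1.549.
True area = apparent / (areal scale) = 192000 / 1.549 ≈ 124000 km².

124000 km²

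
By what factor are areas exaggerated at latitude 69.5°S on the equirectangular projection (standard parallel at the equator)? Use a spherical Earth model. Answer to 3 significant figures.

In the plate carrée (x = Rλ, y = Rφ), meridians are true-scale (h = 1) and parallels are stretched by k = sec φ.
Areal scale = h·k = 1 × sec φ; at 69.5°, h = 1.000, k = 2.855, so h·k = 2.855.

2.86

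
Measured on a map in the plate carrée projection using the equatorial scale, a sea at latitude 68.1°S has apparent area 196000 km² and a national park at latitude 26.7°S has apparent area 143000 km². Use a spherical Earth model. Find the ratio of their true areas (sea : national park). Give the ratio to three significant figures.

0.572

Plate carrée has h = 1 and k = sec φ, giving areal scale sec φ; true area = (apparent area) · cos φ.
True area of sea: 196000 × cos(68.1°) = 196000 × 0.3730 = 73110 km².
True area of national park: 143000 × cos(26.7°) = 143000 × 0.8934 = 127800 km².
Ratio = 73110 / 127800 ≈ 0.572.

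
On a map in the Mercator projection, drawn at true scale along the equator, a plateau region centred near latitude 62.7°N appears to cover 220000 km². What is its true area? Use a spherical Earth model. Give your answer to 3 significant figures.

46300 km²

For Mercator, h = k = sec φ (a conformal cylindrical projection has a single point scale, 1/cos φ).
Areal scale = k² = sec²φ = 1/cos²(62.7°) = 1/0.4586² = 4.754.
True area = apparent / (areal scale) = 220000 / 4.754 ≈ 46300 km².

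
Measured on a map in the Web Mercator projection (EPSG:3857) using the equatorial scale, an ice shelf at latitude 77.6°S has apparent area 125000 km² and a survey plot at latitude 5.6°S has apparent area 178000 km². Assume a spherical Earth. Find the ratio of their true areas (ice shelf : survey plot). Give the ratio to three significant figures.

Mercator's areal exaggeration is sec²φ; hence true area = (apparent area) · cos²φ.
True area of ice shelf: 125000 × cos²(77.6°) = 125000 × 0.04611 = 5764 km².
True area of survey plot: 178000 × cos²(5.6°) = 178000 × 0.9905 = 176300 km².
Ratio = 5764 / 176300 ≈ 0.0327.

0.0327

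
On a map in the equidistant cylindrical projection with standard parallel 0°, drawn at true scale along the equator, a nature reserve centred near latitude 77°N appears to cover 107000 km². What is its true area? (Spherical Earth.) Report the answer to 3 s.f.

24100 km²

In the plate carrée (x = Rλ, y = Rφ), meridians are true-scale (h = 1) and parallels are stretched by k = sec φ.
Areal scale = h·k = 1 × sec φ; at 77°, h = 1.000, k = 4.445, so h·k = 4.445.
True area = apparent / (areal scale) = 107000 / 4.445 ≈ 24100 km².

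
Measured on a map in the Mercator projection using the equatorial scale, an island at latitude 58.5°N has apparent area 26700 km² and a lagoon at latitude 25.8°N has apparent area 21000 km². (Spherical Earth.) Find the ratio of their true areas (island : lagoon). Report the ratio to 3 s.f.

0.428

Mercator's areal exaggeration is sec²φ; hence true area = (apparent area) · cos²φ.
True area of island: 26700 × cos²(58.5°) = 26700 × 0.2730 = 7289 km².
True area of lagoon: 21000 × cos²(25.8°) = 21000 × 0.8106 = 17020 km².
Ratio = 7289 / 17020 ≈ 0.428.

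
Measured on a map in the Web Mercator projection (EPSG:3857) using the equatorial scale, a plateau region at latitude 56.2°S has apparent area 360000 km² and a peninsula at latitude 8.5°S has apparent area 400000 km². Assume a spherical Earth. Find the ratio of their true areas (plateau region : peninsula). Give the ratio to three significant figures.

Mercator's areal exaggeration is sec²φ; hence true area = (apparent area) · cos²φ.
True area of plateau region: 360000 × cos²(56.2°) = 360000 × 0.3095 = 111400 km².
True area of peninsula: 400000 × cos²(8.5°) = 400000 × 0.9782 = 391300 km².
Ratio = 111400 / 391300 ≈ 0.285.

0.285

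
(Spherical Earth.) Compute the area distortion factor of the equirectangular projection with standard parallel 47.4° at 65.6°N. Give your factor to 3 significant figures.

The equidistant cylindrical projection with φ₀ = 47.4° has h = 1 (meridians true) and k = cos φ₀ / cos φ along parallels.
Areal scale = h·k = 1 × cos φ₀ / cos φ; at 65.6°, h = 1.000, k = 1.639, so h·k = 1.639.

1.64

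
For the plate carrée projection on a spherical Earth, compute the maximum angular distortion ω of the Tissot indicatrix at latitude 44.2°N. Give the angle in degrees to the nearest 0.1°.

For the equirectangular projection with φ₀ = 0 (plate carrée), h = 1 along meridians and k = sec φ along parallels.
At 44.2°: h = 1.000, k = 1.395; principal scales a = 1.395, b = 1.000.
sin(ω/2) = (a − b)/(a + b) = 0.3949/2.395 = 0.1649, so ω = 2 arcsin(0.1649) ≈ 19.0°.

19.0°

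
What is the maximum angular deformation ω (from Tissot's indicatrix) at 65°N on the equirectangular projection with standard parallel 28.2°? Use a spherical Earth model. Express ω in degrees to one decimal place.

In the equirectangular projection with standard parallel φ₀ = 28.2° (x = Rλ cos φ₀, y = Rφ), meridians are true-scale (h = 1) and the parallel scale is k = cos φ₀ / cos φ.
At 65°: h = 1.000, k = 2.085; principal scales a = 2.085, b = 1.000.
sin(ω/2) = (a − b)/(a + b) = 1.085/3.085 = 0.3518, so ω = 2 arcsin(0.3518) ≈ 41.2°.

41.2°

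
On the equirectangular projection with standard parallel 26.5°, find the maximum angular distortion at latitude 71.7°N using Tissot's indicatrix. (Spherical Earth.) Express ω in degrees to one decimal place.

57.4°

With standard parallel φ₀ = 26.5°, the equirectangular projection gives x = Rλ cos φ₀, y = Rφ, so h = 1 and k = cos 26.5° / cos φ.
At 71.7°: h = 1.000, k = 2.850; principal scales a = 2.850, b = 1.000.
sin(ω/2) = (a − b)/(a + b) = 1.850/3.850 = 0.4805, so ω = 2 arcsin(0.4805) ≈ 57.4°.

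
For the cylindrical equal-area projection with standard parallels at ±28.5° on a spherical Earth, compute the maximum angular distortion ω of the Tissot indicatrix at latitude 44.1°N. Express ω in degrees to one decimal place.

A cylindrical equal-area projection with standard parallel φ₀ has meridian scale h = cos φ / cos φ₀ and parallel scale k = cos φ₀ / cos φ (so areas are preserved, h·k = 1).
At 44.1°: h = 0.8172, k = 1.224; principal scales a = 1.224, b = 0.8172.
sin(ω/2) = (a − b)/(a + b) = 0.4066/2.041 = 0.1992, so ω = 2 arcsin(0.1992) ≈ 23.0°.

23.0°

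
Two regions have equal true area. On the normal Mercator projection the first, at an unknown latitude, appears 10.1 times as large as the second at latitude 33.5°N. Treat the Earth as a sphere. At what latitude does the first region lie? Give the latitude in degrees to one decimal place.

Mercator areal scale is sec²φ, so apparent-area ratio = sec²φ₁ / sec²φ₂ = cos²φ₂ / cos²φ₁.
cos²φ₂ / cos²φ₁ = 10.1  ⇒  cos φ₁ = cos 33.5° / √10.1 = 0.8339/3.178 = 0.2624.
φ₁ = arccos(0.2624) ≈ 74.8°.

74.8°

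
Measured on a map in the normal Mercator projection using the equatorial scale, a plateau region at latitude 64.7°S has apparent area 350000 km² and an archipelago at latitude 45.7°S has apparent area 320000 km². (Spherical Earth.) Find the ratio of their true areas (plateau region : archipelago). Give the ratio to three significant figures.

0.410

On Mercator the areal scale is sec²φ, so true area = apparent × cos²φ.
True area of plateau region: 350000 × cos²(64.7°) = 350000 × 0.1826 = 63920 km².
True area of archipelago: 320000 × cos²(45.7°) = 320000 × 0.4878 = 156100 km².
Ratio = 63920 / 156100 ≈ 0.410.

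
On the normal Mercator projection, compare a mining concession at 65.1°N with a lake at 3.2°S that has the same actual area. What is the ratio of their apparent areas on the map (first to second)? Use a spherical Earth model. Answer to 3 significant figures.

Mercator areal scale is sec²φ.
At 65.1°: sec²(65.1°) = 1/0.4210² = 5.641.
At 3.2°: sec²(3.2°) = 1/0.9984² = 1.003.
Ratio = 5.641/1.003 = cos²(3.2°)/cos²(65.1°) ≈ 5.62.

5.62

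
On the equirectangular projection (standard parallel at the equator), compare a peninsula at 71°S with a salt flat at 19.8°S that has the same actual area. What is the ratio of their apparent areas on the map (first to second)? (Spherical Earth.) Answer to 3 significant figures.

2.89

In the plate carrée (x = Rλ, y = Rφ), meridians are true-scale (h = 1) and parallels are stretched by k = sec φ.
Areal scale at 71°: h·k = 1.000 × 3.072 = 3.072.
Areal scale at 19.8°: h·k = 1.000 × 1.063 = 1.063.
Ratio = 3.072/1.063 ≈ 2.89.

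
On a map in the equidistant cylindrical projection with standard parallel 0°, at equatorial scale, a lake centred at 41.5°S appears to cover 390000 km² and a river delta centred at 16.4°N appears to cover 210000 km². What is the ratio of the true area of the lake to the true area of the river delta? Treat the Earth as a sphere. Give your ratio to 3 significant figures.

1.45

Plate carrée has h = 1 and k = sec φ, giving areal scale sec φ; true area = (apparent area) · cos φ.
True area of lake: 390000 × cos(41.5°) = 390000 × 0.7490 = 292100 km².
True area of river delta: 210000 × cos(16.4°) = 210000 × 0.9593 = 201500 km².
Ratio = 292100 / 201500 ≈ 1.45.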